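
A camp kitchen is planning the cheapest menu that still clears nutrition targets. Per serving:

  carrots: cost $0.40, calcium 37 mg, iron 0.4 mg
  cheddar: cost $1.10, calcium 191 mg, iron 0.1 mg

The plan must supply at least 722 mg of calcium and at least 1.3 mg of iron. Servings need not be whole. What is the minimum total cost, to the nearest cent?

At the optimum either one food covers both requirements or two foods hit both targets exactly; no other combination can be cheaper.
carrots only: max(722/37, 1.3/0.4) = 19.51 servings → $7.81.
cheddar only: max(722/191, 1.3/0.1) = 13 servings → $14.30.
carrots + cheddar with both tight: 2.422 servings and 3.311 servings → $4.61.
So the least-cost plan costs $4.61.

$4.61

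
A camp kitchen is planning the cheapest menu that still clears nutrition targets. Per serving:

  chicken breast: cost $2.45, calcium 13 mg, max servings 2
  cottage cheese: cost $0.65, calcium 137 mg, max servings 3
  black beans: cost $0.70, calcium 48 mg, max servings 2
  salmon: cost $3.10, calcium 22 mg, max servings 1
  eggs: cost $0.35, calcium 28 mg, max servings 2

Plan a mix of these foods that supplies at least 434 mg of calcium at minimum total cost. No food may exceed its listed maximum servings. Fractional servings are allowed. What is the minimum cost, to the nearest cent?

Cost per mg of calcium: cottage cheese $0.0047, eggs $0.0125, black beans $0.0146, salmon $0.1409, chicken breast $0.1885.
Take 3 servings of cottage cheese: +411.0 mg calcium for $1.95 (total $1.95, still need 23.0 mg).
Take 0.8214 servings of eggs: +23.0 mg calcium for $0.29 (total $2.24, still need 0.0 mg).
Filling from the cheapest source first is optimal under one linear minimum: $2.24.

$2.24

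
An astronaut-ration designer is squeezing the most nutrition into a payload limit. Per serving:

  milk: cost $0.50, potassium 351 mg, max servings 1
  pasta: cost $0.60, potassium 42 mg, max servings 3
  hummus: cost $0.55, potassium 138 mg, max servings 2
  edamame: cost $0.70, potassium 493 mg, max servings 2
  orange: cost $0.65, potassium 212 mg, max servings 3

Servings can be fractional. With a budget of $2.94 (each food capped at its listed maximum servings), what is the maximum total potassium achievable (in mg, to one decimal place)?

1676.2 mg

Potassium per dollar: edamame 704.3, milk 702, orange 326.2, hummus 250.9, pasta 70.
Take 2 servings of edamame: spends $1.40, +986.0 mg potassium (running total 986.0 mg).
Take 1 serving of milk: spends $0.50, +351.0 mg potassium (running total 1337.0 mg).
Take 1.6 servings of orange: spends $1.04, +339.2 mg potassium (running total 1676.2 mg).
Filling greedily by potassium-per-dollar is optimal for one linear limit, giving 1676.2 mg.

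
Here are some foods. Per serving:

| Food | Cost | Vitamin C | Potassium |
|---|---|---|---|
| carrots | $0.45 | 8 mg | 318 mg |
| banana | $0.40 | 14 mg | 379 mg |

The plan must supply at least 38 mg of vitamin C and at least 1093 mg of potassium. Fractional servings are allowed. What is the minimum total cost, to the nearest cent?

Check every corner: each single food scaled to meet both minima, and each pair solved so both constraints bind.
carrots only: max(38/8, 1093/318) = 4.75 servings → $2.14.
banana only: max(38/14, 1093/379) = 2.884 servings → $1.15.
carrots + banana with both tight: 0.6338 servings and 2.352 servings → $1.23.
So the least-cost plan costs $1.15.

$1.15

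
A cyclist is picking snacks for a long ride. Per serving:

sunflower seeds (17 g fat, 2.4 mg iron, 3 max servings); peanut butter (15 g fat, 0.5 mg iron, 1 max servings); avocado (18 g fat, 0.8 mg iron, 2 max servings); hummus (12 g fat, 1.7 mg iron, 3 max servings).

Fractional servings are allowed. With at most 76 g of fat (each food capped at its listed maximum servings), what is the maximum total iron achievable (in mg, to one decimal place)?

Iron per g fat: hummus 0.1417, sunflower seeds 0.1412, avocado 0.04444, peanut butter 0.03333.
Take 3 servings of hummus: uses 36 g fat, +5.1 mg iron (running total 5.1 mg).
Take 2.353 servings of sunflower seeds: uses 40 g fat, +5.6 mg iron (running total 10.7 mg).
Filling greedily by iron-per-g fat is optimal for one linear limit, giving 10.7 mg.

10.7 mg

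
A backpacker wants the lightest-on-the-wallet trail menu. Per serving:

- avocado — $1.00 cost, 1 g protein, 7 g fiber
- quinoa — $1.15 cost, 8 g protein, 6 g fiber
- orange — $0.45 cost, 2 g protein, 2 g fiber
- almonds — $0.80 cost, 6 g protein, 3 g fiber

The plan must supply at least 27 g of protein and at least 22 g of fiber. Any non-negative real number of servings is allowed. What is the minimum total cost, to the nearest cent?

An LP optimum is at a vertex; with two nutrient constraints at most two foods are used. Check each candidate.
avocado only: max(27/1, 22/7) = 27 servings → $27.00.
quinoa only: max(27/8, 22/6) = 3.667 servings → $4.22.
orange only: max(27/2, 22/2) = 13.5 servings → $6.08.
almonds only: max(27/6, 22/3) = 7.333 servings → $5.87.
avocado + quinoa with both tight: 0.28 servings and 3.34 servings → $4.12.
avocado + orange: the both-tight solution has a negative serving — not a feasible corner.
avocado + almonds with both tight: 1.308 servings and 4.282 servings → $4.73.
quinoa + orange with both tight: 2.5 servings and 3.5 servings → $4.45.
quinoa + almonds: the both-tight solution has a negative serving — not a feasible corner.
orange + almonds with both tight: 8.5 servings and 1.667 servings → $5.16.
The minimum over all feasible corners is $4.12.

$4.12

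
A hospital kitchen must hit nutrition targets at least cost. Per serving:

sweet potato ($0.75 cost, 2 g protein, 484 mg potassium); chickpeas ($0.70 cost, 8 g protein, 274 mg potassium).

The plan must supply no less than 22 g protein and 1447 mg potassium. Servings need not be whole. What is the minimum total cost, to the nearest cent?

$2.88

Minimising a linear cost over {protein ≥ 22, potassium ≥ 1447, servings ≥ 0} — the optimum is at a vertex, using one or two foods.
sweet potato only: max(22/2, 1447/484) = 11 servings → $8.25.
chickpeas only: max(22/8, 1447/274) = 5.281 servings → $3.70.
sweet potato + chickpeas with both tight: 1.669 servings and 2.333 servings → $2.88.
The minimum over all feasible corners is $2.88.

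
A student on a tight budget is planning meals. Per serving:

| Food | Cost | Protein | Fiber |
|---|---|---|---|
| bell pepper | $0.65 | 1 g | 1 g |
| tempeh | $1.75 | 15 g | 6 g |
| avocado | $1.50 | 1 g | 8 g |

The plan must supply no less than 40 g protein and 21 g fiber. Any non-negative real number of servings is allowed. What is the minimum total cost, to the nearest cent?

Two binding constraints pin down two serving amounts, so the optimal mix uses at most two foods. The candidates are each food alone (scaled to the tighter of protein/fiber) and each pair with both constraints tight.
bell pepper only: max(40/1, 21/1) = 40 servings → $26.00.
tempeh only: max(40/15, 21/6) = 3.5 servings → $6.12.
avocado only: max(40/1, 21/8) = 40 servings → $60.00.
bell pepper + tempeh with both tight: 8.333 servings and 2.111 servings → $9.11.
bell pepper + avocado with both targets exact would need a negative amount; discard.
tempeh + avocado with both tight: 2.623 servings and 0.6579 servings → $5.58.
So the least-cost plan costs $5.58.

$5.58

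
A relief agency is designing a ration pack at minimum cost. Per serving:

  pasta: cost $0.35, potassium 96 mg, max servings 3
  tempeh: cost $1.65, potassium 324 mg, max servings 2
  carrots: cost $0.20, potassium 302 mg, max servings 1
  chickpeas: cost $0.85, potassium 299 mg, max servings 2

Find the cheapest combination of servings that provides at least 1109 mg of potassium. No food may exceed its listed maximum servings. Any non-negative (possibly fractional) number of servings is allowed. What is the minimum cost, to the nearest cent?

$2.66

Cost per mg of potassium: carrots $0.0007, chickpeas $0.0028, pasta $0.0036, tempeh $0.0051.
Take 1 serving of carrots: +302.0 mg potassium for $0.20 (total $0.20, still need 807.0 mg).
Take 2 servings of chickpeas: +598.0 mg potassium for $1.70 (total $1.90, still need 209.0 mg).
Take 2.177 servings of pasta: +209.0 mg potassium for $0.76 (total $2.66, still need 0.0 mg).
Filling from the cheapest source first is optimal under one linear minimum: $2.66.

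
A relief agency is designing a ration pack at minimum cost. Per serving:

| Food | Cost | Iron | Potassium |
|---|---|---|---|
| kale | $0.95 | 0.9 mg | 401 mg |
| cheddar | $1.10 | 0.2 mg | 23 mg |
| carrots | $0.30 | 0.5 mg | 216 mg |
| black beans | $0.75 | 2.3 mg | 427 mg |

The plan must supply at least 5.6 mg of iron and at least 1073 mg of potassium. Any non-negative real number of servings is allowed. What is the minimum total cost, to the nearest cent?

$1.86

Two binding constraints pin down two serving amounts, so the optimal mix uses at most two foods. The candidates are each food alone (scaled to the tighter of iron/potassium) and each pair with both constraints tight.
kale only: max(5.6/0.9, 1073/401) = 6.222 servings → $5.91.
cheddar only: max(5.6/0.2, 1073/23) = 46.65 servings → $51.32.
carrots only: max(5.6/0.5, 1073/216) = 11.2 servings → $3.36.
black beans only: max(5.6/2.3, 1073/427) = 2.513 servings → $1.88.
kale + cheddar with both tight: 1.442 servings and 21.51 servings → $25.03.
kale + carrots with both targets exact would need a negative amount; discard.
kale + black beans with both tight: 0.1426 servings and 2.379 servings → $1.92.
cheddar + carrots with both tight: 21.23 servings and 2.707 servings → $24.17.
cheddar + black beans: intersection lies outside the first quadrant.
carrots + black beans with both tight: 0.2707 servings and 2.376 servings → $1.86.
So the least-cost plan costs $1.86.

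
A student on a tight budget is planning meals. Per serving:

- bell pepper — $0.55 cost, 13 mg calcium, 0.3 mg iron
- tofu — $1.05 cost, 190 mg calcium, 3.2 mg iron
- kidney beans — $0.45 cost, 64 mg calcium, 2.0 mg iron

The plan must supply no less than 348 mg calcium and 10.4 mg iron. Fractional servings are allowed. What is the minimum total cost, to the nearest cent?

The cheapest plan sits at a corner of the feasible region — with two constraints it uses at most two foods.
bell pepper only: max(348/13, 10.4/0.3) = 34.67 servings → $19.07.
tofu only: max(348/190, 10.4/3.2) = 3.25 servings → $3.41.
kidney beans only: max(348/64, 10.4/2.0) = 5.438 servings → $2.45.
bell pepper + tofu with both targets exact would need a negative amount; discard.
bell pepper + kidney beans with both tight: 4.471 servings and 4.529 servings → $4.50.
tofu + kidney beans with both tight: 0.1735 servings and 4.922 servings → $2.40.
The minimum over all feasible corners is $2.40.

$2.40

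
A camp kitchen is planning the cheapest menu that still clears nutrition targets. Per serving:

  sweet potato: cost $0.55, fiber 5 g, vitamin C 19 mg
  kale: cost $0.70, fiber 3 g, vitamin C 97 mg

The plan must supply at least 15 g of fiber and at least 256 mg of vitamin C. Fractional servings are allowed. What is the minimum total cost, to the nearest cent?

This is a tiny linear program; its minimum lies at a vertex of the feasible set. List the vertices and price them.
sweet potato only: max(15/5, 256/19) = 13.47 servings → $7.41.
kale only: max(15/3, 256/97) = 5 servings → $3.50.
sweet potato + kale with both tight: 1.605 servings and 2.325 servings → $2.51.
Cheapest feasible corner: $2.51.

$2.51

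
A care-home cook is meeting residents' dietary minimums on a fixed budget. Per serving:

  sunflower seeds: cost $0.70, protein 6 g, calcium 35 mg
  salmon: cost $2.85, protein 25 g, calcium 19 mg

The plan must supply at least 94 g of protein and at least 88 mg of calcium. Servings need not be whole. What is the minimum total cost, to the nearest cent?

sunflower seeds only: max(94/6, 88/35) = 15.67 servings → $10.97.
salmon only: max(94/25, 88/19) = 4.632 servings → $13.20.
sunflower seeds + salmon with both tight: 0.544 servings and 3.629 servings → $10.72.
Cheapest feasible corner: $10.72.

$10.72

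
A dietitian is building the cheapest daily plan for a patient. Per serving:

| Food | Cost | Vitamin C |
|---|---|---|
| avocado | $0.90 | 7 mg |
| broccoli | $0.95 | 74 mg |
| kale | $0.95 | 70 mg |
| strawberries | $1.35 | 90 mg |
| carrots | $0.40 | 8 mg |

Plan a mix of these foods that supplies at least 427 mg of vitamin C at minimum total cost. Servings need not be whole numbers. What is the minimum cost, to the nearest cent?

Cost per mg of vitamin C: broccoli $0.0128, kale $0.0136, strawberries $0.0150, carrots $0.0500, avocado $0.1286.
With no serving limits, use only broccoli: 427 mg / 74 mg = 5.77 servings × $0.95 = $5.48.

$5.48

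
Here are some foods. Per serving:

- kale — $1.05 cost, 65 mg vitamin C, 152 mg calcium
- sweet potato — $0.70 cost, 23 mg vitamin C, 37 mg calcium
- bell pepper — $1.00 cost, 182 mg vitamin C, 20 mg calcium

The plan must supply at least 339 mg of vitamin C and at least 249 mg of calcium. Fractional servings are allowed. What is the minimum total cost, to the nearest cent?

$2.88

For a min-cost LP with two ≥-constraints, a basic feasible solution has at most two positive variables.
kale only: max(339/65, 249/152) = 5.215 servings → $5.48.
sweet potato only: max(339/23, 249/37) = 14.74 servings → $10.32.
bell pepper only: max(339/182, 249/20) = 12.45 servings → $12.45.
kale + sweet potato: the both-tight solution has a negative serving — not a feasible corner.
kale + bell pepper with both tight: 1.462 servings and 1.341 servings → $2.88.
sweet potato + bell pepper with both tight: 6.142 servings and 1.086 servings → $5.39.
Cheapest feasible corner: $2.88.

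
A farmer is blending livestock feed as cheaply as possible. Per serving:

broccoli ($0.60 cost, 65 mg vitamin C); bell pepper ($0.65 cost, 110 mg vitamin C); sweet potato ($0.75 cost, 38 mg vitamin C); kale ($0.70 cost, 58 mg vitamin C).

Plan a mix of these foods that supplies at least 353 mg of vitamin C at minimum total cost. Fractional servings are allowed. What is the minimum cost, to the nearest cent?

Cost per mg of vitamin C: bell pepper $0.0059, broccoli $0.0092, kale $0.0121, sweet potato $0.0197.
With no serving limits, use only bell pepper: 353 mg / 110 mg = 3.209 servings × $0.65 = $2.09.

$2.09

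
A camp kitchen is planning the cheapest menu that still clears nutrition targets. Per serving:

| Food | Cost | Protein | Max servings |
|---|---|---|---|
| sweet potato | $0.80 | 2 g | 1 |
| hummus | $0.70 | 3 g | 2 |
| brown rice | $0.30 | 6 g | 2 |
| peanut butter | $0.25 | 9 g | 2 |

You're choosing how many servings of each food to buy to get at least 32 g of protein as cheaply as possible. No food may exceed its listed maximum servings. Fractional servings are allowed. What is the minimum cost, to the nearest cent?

$1.57

Cost per g of protein: peanut butter $0.0278, brown rice $0.0500, hummus $0.2333, sweet potato $0.4000.
Take 2 servings of peanut butter: +18.0 g protein for $0.50 (total $0.50, still need 14.0 g).
Take 2 servings of brown rice: +12.0 g protein for $0.60 (total $1.10, still need 2.0 g).
Take 0.6667 servings of hummus: +2.0 g protein for $0.47 (total $1.57, still need 0.0 g).
Greedy by cheapest-per-g is optimal for a single linear constraint, so the minimum cost is $1.57.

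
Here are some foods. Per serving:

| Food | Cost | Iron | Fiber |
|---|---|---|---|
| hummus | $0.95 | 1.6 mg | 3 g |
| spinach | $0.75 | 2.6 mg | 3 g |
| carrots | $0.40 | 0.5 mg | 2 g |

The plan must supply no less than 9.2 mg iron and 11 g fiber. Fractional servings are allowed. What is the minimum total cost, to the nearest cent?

$2.72

hummus only: max(9.2/1.6, 11/3) = 5.75 servings → $5.46.
spinach only: max(9.2/2.6, 11/3) = 3.667 servings → $2.75.
carrots only: max(9.2/0.5, 11/2) = 18.4 servings → $7.36.
hummus + spinach with both tight: 0.3333 servings and 3.333 servings → $2.82.
hummus + carrots: the both-tight solution has a negative serving — not a feasible corner.
spinach + carrots with both tight: 3.486 servings and 0.2703 servings → $2.72.
So the least-cost plan costs $2.72.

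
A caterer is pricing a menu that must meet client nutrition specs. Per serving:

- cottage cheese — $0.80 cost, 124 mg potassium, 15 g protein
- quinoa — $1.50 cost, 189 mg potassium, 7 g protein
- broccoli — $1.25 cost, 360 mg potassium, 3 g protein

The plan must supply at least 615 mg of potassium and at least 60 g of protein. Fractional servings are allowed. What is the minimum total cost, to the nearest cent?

This is a tiny linear program; its minimum lies at a vertex of the feasible set. List the vertices and price them.
cottage cheese only: max(615/124, 60/15) = 4.96 servings → $3.97.
quinoa only: max(615/189, 60/7) = 8.571 servings → $12.86.
broccoli only: max(615/360, 60/3) = 20 servings → $25.00.
cottage cheese + quinoa with both tight: 3.577 servings and 0.9075 servings → $4.22.
cottage cheese + broccoli with both tight: 3.929 servings and 0.355 servings → $3.59.
quinoa + broccoli with both targets exact would need a negative amount; discard.
The minimum over all feasible corners is $3.59.

$3.59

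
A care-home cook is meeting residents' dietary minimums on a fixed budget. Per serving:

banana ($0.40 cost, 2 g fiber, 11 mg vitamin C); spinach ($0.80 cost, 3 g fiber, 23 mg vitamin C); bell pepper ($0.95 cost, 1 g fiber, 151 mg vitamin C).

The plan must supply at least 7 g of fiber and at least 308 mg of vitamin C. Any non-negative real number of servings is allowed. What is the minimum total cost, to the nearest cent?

banana only: max(7/2, 308/11) = 28 servings → $11.20.
spinach only: max(7/3, 308/23) = 13.39 servings → $10.71.
bell pepper only: max(7/1, 308/151) = 7 servings → $6.65.
banana + spinach: the both-tight solution has a negative serving — not a feasible corner.
banana + bell pepper with both tight: 2.574 servings and 1.852 servings → $2.79.
spinach + bell pepper with both tight: 1.742 servings and 1.774 servings → $3.08.
Cheapest feasible corner: $2.79.

$2.79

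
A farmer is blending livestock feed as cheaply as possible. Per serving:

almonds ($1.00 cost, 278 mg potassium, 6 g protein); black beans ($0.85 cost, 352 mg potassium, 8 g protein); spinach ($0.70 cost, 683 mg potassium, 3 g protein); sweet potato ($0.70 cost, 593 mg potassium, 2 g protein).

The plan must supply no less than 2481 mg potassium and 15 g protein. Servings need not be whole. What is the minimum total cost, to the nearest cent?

For a min-cost LP with two ≥-constraints, a basic feasible solution has at most two positive variables.
almonds only: max(2481/278, 15/6) = 8.924 servings → $8.92.
black beans only: max(2481/352, 15/8) = 7.048 servings → $5.99.
spinach only: max(2481/683, 15/3) = 5 servings → $3.50.
sweet potato only: max(2481/593, 15/2) = 7.5 servings → $5.25.
almonds + black beans: intersection lies outside the first quadrant.
almonds + spinach with both tight: 0.8585 servings and 3.283 servings → $3.16.
almonds + sweet potato with both tight: 1.31 servings and 3.57 servings → $3.81.
black beans + spinach with both tight: 0.6357 servings and 3.305 servings → $2.85.
black beans + sweet potato with both tight: 0.9735 servings and 3.606 servings → $3.35.
spinach + sweet potato: the both-tight solution has a negative serving — not a feasible corner.
So the least-cost plan costs $2.85.

$2.85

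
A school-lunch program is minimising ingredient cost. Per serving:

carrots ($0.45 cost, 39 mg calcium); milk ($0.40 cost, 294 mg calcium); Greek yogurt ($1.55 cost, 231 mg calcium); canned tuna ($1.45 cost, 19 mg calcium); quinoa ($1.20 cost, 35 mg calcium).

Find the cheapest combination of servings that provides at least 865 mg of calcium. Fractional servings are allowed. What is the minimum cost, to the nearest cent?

$1.18

Cost per mg of calcium: milk $0.0014, Greek yogurt $0.0067, carrots $0.0115, quinoa $0.0343, canned tuna $0.0763.
With no serving limits, use only milk: 865 mg / 294 mg = 2.942 servings × $0.40 = $1.18.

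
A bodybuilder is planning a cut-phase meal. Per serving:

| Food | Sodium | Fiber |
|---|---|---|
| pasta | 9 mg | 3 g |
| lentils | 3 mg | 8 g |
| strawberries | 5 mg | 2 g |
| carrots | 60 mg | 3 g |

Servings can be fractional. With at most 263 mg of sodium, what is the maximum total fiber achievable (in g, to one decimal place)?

Fiber per mg sodium: lentils 2.667, strawberries 0.4, pasta 0.3333, carrots 0.05.
With no serving limits, spend the whole sodium allowance on lentils: 263 mg / 3 mg × 8 g = 701.3 g.

701.3 g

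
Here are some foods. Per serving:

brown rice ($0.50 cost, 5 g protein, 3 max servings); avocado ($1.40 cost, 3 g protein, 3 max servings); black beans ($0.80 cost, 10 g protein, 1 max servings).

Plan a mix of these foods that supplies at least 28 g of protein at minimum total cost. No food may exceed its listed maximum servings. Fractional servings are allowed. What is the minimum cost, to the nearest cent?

Cost per g of protein: black beans $0.0800, brown rice $0.1000, avocado $0.4667.
Take 1 serving of black beans: +10.0 g protein for $0.80 (total $0.80, still need 18.0 g).
Take 3 servings of brown rice: +15.0 g protein for $1.50 (total $2.30, still need 3.0 g).
Take 1 serving of avocado: +3.0 g protein for $1.40 (total $3.70, still need 0.0 g).
Greedy by cheapest-per-g is optimal for a single linear constraint, so the minimum cost is $3.70.

$3.70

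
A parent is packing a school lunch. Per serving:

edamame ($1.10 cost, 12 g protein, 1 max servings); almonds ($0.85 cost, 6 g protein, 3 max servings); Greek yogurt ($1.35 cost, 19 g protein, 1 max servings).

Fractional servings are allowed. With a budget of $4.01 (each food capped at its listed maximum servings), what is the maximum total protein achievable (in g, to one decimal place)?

42.0 g

Protein per dollar: Greek yogurt 14.07, edamame 10.91, almonds 7.059.
Take 1 serving of Greek yogurt: spends $1.35, +19.0 g protein (running total 19.0 g).
Take 1 serving of edamame: spends $1.10, +12.0 g protein (running total 31.0 g).
Take 1.835 servings of almonds: spends $1.56, +11.0 g protein (running total 42.0 g).
Greedy by best ratio exhausts the cost allowance optimally: 42.0 g.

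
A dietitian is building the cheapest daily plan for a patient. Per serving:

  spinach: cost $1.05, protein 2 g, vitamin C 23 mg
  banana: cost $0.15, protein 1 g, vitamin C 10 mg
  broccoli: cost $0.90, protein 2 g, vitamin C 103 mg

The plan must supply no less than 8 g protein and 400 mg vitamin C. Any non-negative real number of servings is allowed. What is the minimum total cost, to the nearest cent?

$3.51

An LP optimum is at a vertex; with two nutrient constraints at most two foods are used. Check each candidate.
spinach only: max(8/2, 400/23) = 17.39 servings → $18.26.
banana only: max(8/1, 400/10) = 40 servings → $6.00.
broccoli only: max(8/2, 400/103) = 4 servings → $3.60.
spinach + banana with both targets exact would need a negative amount; discard.
spinach + broccoli with both tight: 0.15 servings and 3.85 servings → $3.62.
banana + broccoli with both tight: 0.2892 servings and 3.855 servings → $3.51.
So the least-cost plan costs $3.51.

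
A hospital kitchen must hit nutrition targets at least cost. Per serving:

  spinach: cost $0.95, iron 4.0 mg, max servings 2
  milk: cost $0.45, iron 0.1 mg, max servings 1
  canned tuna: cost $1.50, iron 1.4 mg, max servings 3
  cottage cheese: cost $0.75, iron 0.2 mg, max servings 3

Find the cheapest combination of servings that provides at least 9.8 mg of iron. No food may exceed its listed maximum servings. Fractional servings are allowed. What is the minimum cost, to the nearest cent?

Cost per mg of iron: spinach $0.2375, canned tuna $1.0714, cottage cheese $3.7500, milk $4.5000.
Take 2 servings of spinach: +8.0 mg iron for $1.90 (total $1.90, still need 1.8 mg).
Take 1.286 servings of canned tuna: +1.8 mg iron for $1.93 (total $3.83, still need 0.0 mg).
Greedy by cheapest-per-mg is optimal for a single linear constraint, so the minimum cost is $3.83.

$3.83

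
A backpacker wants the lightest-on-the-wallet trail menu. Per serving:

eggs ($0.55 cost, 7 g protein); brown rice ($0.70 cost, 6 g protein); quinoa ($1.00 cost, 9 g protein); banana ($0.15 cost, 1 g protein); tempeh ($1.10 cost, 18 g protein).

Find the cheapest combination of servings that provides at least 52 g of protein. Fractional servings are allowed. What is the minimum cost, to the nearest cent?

Cost per g of protein: tempeh $0.0611, eggs $0.0786, quinoa $0.1111, brown rice $0.1167, banana $0.1500.
With no serving limits, use only tempeh: 52 g / 18 g = 2.889 servings × $1.10 = $3.18.

$3.18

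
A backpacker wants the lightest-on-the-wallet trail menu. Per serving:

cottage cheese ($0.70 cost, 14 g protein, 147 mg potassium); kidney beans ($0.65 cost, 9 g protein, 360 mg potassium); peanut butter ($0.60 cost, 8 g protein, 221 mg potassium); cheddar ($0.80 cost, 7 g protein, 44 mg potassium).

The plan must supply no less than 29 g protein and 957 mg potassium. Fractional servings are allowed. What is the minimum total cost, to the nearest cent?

For a min-cost LP with two ≥-constraints, a basic feasible solution has at most two positive variables.
cottage cheese only: max(29/14, 957/147) = 6.51 servings → $4.56.
kidney beans only: max(29/9, 957/360) = 3.222 servings → $2.09.
peanut butter only: max(29/8, 957/221) = 4.33 servings → $2.60.
cheddar only: max(29/7, 957/44) = 21.75 servings → $17.40.
cottage cheese + kidney beans with both tight: 0.4915 servings and 2.458 servings → $1.94.
cottage cheese + peanut butter: the both-tight solution has a negative serving — not a feasible corner.
cottage cheese + cheddar with both targets exact would need a negative amount; discard.
kidney beans + peanut butter with both tight: 1.4 servings and 2.051 servings → $2.14.
kidney beans + cheddar with both tight: 2.553 servings and 0.8602 servings → $2.35.
peanut butter + cheddar: the both-tight solution has a negative serving — not a feasible corner.
The minimum over all feasible corners is $1.94.

$1.94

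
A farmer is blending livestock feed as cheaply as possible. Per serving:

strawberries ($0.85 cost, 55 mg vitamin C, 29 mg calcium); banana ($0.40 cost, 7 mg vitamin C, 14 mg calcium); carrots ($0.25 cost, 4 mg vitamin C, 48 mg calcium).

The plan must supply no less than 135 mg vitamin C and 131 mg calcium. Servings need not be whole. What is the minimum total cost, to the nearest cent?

$2.33

strawberries only: max(135/55, 131/29) = 4.517 servings → $3.84.
banana only: max(135/7, 131/14) = 19.29 servings → $7.71.
carrots only: max(135/4, 131/48) = 33.75 servings → $8.44.
strawberries + banana with both tight: 1.716 servings and 5.802 servings → $3.78.
strawberries + carrots with both tight: 2.36 servings and 1.303 servings → $2.33.
banana + carrots: the both-tight solution has a negative serving — not a feasible corner.
The minimum over all feasible corners is $2.33.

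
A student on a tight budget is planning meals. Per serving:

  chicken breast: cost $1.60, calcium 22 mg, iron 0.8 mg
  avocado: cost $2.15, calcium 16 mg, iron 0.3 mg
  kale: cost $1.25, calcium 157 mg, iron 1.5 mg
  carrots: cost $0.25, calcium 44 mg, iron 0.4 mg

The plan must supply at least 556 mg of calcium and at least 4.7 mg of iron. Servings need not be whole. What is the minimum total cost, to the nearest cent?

$3.16

Two binding constraints pin down two serving amounts, so the optimal mix uses at most two foods. The candidates are each food alone (scaled to the tighter of calcium/iron) and each pair with both constraints tight.
chicken breast only: max(556/22, 4.7/0.8) = 25.27 servings → $40.44.
avocado only: max(556/16, 4.7/0.3) = 34.75 servings → $74.71.
kale only: max(556/157, 4.7/1.5) = 3.541 servings → $4.43.
carrots only: max(556/44, 4.7/0.4) = 12.64 servings → $3.16.
chicken breast + avocado with both targets exact would need a negative amount; discard.
chicken breast + kale: intersection lies outside the first quadrant.
chicken breast + carrots: intersection lies outside the first quadrant.
avocado + kale: intersection lies outside the first quadrant.
avocado + carrots: the both-tight solution has a negative serving — not a feasible corner.
kale + carrots with both targets exact would need a negative amount; discard.
The minimum over all feasible corners is $3.16.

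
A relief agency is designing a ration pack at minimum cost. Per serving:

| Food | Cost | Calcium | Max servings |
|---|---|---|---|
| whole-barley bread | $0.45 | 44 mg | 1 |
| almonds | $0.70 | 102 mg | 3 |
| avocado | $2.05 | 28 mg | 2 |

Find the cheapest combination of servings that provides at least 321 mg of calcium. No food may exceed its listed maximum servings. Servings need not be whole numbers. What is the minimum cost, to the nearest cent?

Cost per mg of calcium: almonds $0.0069, whole-barley bread $0.0102, avocado $0.0732.
Take 3 servings of almonds: +306.0 mg calcium for $2.10 (total $2.10, still need 15.0 mg).
Take 0.3409 servings of whole-barley bread: +15.0 mg calcium for $0.15 (total $2.25, still need 0.0 mg).
Filling from the cheapest source first is optimal under one linear minimum: $2.25.

$2.25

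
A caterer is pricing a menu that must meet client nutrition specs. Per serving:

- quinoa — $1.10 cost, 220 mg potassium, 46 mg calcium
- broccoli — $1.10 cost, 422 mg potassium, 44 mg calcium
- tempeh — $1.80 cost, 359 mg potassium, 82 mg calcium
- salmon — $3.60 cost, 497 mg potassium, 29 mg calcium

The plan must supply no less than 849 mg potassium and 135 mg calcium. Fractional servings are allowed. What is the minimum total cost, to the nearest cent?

Compare the cost at each extreme point of the feasible region.
quinoa only: max(849/220, 135/46) = 3.859 servings → $4.25.
broccoli only: max(849/422, 135/44) = 3.068 servings → $3.38.
tempeh only: max(849/359, 135/82) = 2.365 servings → $4.26.
salmon only: max(849/497, 135/29) = 4.655 servings → $16.76.
quinoa + broccoli with both tight: 2.015 servings and 0.9612 servings → $3.27.
quinoa + tempeh: intersection lies outside the first quadrant.
quinoa + salmon with both tight: 2.577 servings and 0.5675 servings → $4.88.
broccoli + tempeh with both tight: 1.125 servings and 1.043 servings → $3.11.
broccoli + salmon: intersection lies outside the first quadrant.
tempeh + salmon with both tight: 1.4 servings and 0.6971 servings → $5.03.
So the least-cost plan costs $3.11.

$3.11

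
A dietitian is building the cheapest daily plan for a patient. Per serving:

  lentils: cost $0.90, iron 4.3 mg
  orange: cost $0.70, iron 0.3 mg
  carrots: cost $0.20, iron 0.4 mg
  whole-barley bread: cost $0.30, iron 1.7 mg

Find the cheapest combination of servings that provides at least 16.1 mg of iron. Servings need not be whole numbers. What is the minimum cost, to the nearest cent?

Cost per mg of iron: whole-barley bread $0.1765, lentils $0.2093, carrots $0.5000, orange $2.3333.
With no serving limits, use only whole-barley bread: 16.1 mg / 1.7 mg = 9.471 servings × $0.30 = $2.84.

$2.84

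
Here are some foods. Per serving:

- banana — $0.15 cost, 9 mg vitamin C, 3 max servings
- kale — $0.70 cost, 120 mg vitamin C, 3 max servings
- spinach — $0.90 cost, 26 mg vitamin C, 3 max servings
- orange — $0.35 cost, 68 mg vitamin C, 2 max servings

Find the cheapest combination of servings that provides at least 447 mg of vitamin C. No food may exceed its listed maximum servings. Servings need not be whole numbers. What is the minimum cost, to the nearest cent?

$2.51

Cost per mg of vitamin C: orange $0.0051, kale $0.0058, banana $0.0167, spinach $0.0346.
Take 2 servings of orange: +136.0 mg vitamin C for $0.70 (total $0.70, still need 311.0 mg).
Take 2.592 servings of kale: +311.0 mg vitamin C for $1.81 (total $2.51, still need 0.0 mg).
Filling from the cheapest source first is optimal under one linear minimum: $2.51.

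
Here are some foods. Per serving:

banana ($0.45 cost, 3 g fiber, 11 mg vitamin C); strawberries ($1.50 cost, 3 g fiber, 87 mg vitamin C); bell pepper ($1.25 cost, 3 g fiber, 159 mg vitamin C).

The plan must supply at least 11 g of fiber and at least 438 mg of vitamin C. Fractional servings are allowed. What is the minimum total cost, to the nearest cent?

With two linear requirements the optimum uses one or two foods; enumerate the corners.
banana only: max(11/3, 438/11) = 39.82 servings → $17.92.
strawberries only: max(11/3, 438/87) = 5.034 servings → $7.55.
bell pepper only: max(11/3, 438/159) = 3.667 servings → $4.58.
banana + strawberries: intersection lies outside the first quadrant.
banana + bell pepper with both tight: 0.9797 servings and 2.687 servings → $3.80.
strawberries + bell pepper with both tight: 2.014 servings and 1.653 servings → $5.09.
The minimum over all feasible corners is $3.80.

$3.80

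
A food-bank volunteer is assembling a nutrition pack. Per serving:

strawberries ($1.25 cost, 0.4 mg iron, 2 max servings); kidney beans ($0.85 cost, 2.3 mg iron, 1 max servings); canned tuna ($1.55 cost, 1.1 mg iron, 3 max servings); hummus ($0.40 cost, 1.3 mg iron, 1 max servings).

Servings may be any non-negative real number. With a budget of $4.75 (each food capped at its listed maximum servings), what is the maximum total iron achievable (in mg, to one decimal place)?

6.1 mg

Iron per dollar: hummus 3.25, kidney beans 2.706, canned tuna 0.7097, strawberries 0.32.
Take 1 serving of hummus: spends $0.40, +1.3 mg iron (running total 1.3 mg).
Take 1 serving of kidney beans: spends $0.85, +2.3 mg iron (running total 3.6 mg).
Take 2.258 servings of canned tuna: spends $3.50, +2.5 mg iron (running total 6.1 mg).
Greedy by best ratio exhausts the cost allowance optimally: 6.1 mg.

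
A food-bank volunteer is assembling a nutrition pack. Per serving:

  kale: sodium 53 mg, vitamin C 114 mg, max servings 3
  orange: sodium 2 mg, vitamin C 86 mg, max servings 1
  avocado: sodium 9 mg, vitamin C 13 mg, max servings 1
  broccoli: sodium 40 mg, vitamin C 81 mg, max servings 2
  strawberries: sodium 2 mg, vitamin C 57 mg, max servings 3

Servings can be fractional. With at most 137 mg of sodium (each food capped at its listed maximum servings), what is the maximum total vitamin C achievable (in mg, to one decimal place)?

Vitamin C per mg sodium: orange 43, strawberries 28.5, kale 2.151, broccoli 2.025, avocado 1.444.
Take 1 serving of orange: uses 2 mg sodium, +86.0 mg vitamin C (running total 86.0 mg).
Take 3 servings of strawberries: uses 6 mg sodium, +171.0 mg vitamin C (running total 257.0 mg).
Take 2.434 servings of kale: uses 129 mg sodium, +277.5 mg vitamin C (running total 534.5 mg).
Filling greedily by vitamin C-per-mg sodium is optimal for one linear limit, giving 534.5 mg.

534.5 mg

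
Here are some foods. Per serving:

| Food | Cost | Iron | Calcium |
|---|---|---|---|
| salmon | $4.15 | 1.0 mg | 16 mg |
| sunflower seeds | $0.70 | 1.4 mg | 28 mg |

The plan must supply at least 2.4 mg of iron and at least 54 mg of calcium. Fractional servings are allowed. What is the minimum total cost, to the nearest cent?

$1.35

For a min-cost LP with two ≥-constraints, a basic feasible solution has at most two positive variables.
salmon only: max(2.4/1.0, 54/16) = 3.375 servings → $14.01.
sunflower seeds only: max(2.4/1.4, 54/28) = 1.929 servings → $1.35.
salmon + sunflower seeds with both targets exact would need a negative amount; discard.
So the least-cost plan costs $1.35.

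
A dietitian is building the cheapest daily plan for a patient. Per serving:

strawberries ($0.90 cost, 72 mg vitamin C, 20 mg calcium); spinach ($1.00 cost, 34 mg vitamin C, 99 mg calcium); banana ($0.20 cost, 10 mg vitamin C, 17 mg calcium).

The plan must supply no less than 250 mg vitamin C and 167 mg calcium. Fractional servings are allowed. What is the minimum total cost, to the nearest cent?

$3.64

Minimising a linear cost over {vitamin C ≥ 250, calcium ≥ 167, servings ≥ 0} — the optimum is at a vertex, using one or two foods.
strawberries only: max(250/72, 167/20) = 8.35 servings → $7.51.
spinach only: max(250/34, 167/99) = 7.353 servings → $7.35.
banana only: max(250/10, 167/17) = 25 servings → $5.00.
strawberries + spinach with both tight: 2.958 servings and 1.089 servings → $3.75.
strawberries + banana with both tight: 2.52 servings and 6.859 servings → $3.64.
spinach + banana: intersection lies outside the first quadrant.
Cheapest feasible corner: $3.64.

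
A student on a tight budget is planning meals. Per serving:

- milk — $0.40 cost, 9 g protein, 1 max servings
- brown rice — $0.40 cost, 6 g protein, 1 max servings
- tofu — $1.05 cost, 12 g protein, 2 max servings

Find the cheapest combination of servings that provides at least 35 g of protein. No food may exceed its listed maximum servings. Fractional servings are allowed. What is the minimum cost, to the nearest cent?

$2.55

Cost per g of protein: milk $0.0444, brown rice $0.0667, tofu $0.0875.
Take 1 serving of milk: +9.0 g protein for $0.40 (total $0.40, still need 26.0 g).
Take 1 serving of brown rice: +6.0 g protein for $0.40 (total $0.80, still need 20.0 g).
Take 1.667 servings of tofu: +20.0 g protein for $1.75 (total $2.55, still need 0.0 g).
Greedy by cheapest-per-g is optimal for a single linear constraint, so the minimum cost is $2.55.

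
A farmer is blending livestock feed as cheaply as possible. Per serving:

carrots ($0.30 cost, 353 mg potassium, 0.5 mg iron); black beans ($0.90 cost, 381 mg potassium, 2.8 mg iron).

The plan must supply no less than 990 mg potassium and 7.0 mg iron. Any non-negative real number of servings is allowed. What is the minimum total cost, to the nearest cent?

The cheapest plan sits at a corner of the feasible region — with two constraints it uses at most two foods.
carrots only: max(990/353, 7.0/0.5) = 14 servings → $4.20.
black beans only: max(990/381, 7.0/2.8) = 2.598 servings → $2.34.
carrots + black beans with both tight: 0.1316 servings and 2.477 servings → $2.27.
Cheapest feasible corner: $2.27.

$2.27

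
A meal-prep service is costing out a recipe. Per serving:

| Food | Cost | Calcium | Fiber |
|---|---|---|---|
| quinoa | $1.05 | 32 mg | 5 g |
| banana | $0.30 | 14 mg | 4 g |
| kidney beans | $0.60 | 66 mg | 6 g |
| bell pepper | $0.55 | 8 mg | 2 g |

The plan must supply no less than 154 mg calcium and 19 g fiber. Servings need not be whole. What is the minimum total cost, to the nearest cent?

$1.72

A basic optimal solution has at most two foods positive. Try each food alone and each pair with both targets met exactly.
quinoa only: max(154/32, 19/5) = 4.812 servings → $5.05.
banana only: max(154/14, 19/4) = 11 servings → $3.30.
kidney beans only: max(154/66, 19/6) = 3.167 servings → $1.90.
bell pepper only: max(154/8, 19/2) = 19.25 servings → $10.59.
quinoa + banana: the both-tight solution has a negative serving — not a feasible corner.
quinoa + kidney beans with both tight: 2.391 servings and 1.174 servings → $3.22.
quinoa + bell pepper: the both-tight solution has a negative serving — not a feasible corner.
banana + kidney beans with both tight: 1.833 servings and 1.944 servings → $1.72.
banana + bell pepper: the both-tight solution has a negative serving — not a feasible corner.
kidney beans + bell pepper with both tight: 1.857 servings and 3.929 servings → $3.27.
Cheapest feasible corner: $1.72.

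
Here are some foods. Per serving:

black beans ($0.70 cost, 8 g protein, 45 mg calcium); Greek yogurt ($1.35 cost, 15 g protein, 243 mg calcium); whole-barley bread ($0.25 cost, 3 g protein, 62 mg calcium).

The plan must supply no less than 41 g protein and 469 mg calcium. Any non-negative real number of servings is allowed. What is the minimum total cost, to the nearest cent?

An LP optimum is at a vertex; with two nutrient constraints at most two foods are used. Check each candidate.
black beans only: max(41/8, 469/45) = 10.42 servings → $7.30.
Greek yogurt only: max(41/15, 469/243) = 2.733 servings → $3.69.
whole-barley bread only: max(41/3, 469/62) = 13.67 servings → $3.42.
black beans + Greek yogurt with both tight: 2.307 servings and 1.503 servings → $3.64.
black beans + whole-barley bread with both tight: 3.144 servings and 5.283 servings → $3.52.
Greek yogurt + whole-barley bread: intersection lies outside the first quadrant.
The minimum over all feasible corners is $3.42.

$3.42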